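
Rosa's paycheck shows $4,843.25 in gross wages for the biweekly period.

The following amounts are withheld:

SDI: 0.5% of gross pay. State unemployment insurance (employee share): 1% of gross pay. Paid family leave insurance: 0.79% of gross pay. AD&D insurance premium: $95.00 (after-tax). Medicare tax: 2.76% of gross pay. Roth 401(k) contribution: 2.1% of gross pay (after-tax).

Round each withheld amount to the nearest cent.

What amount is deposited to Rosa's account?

$4,401.96

Paid family leave insurance: $4,843.25 × 0.0079 = $38.26
SDI: $4,843.25 × 0.005 = $24.22
State unemployment insurance (employee share): $4,843.25 × 0.01 = $48.43
Medicare tax: $4,843.25 × 0.0276 = $133.67
Roth 401(k) contribution: $4,843.25 × 0.021 = $101.71
AD&D insurance premium: $95.00
Total deductions = $38.26 + $24.22 + $48.43 + $133.67 + $101.71 + $95.00 = $441.29
Net pay = $4,843.25 − $441.29 = $4,401.96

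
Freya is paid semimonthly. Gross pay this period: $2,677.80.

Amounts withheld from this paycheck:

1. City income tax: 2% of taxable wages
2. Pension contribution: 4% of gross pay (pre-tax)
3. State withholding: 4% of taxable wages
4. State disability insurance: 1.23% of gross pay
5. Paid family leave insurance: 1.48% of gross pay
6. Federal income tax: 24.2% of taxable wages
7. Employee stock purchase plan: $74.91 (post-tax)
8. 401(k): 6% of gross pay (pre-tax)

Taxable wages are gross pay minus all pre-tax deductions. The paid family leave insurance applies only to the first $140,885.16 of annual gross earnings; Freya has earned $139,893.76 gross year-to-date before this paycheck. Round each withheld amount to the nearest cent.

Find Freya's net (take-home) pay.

401(k): $2,677.80 × 0.06 = $160.67
Pension contribution: $2,677.80 × 0.04 = $107.11
Pre-tax total = $160.67 + $107.11 = $267.78
Taxable wages = $2,677.80 − $267.78 = $2,410.02
Federal income tax: $2,410.02 × 0.242 = $583.22
State withholding: $2,410.02 × 0.04 = $96.40
City income tax: $2,410.02 × 0.02 = $48.20
Paid family leave insurance: only $140,885.16 − $139,893.76 = $991.40 of this check is subject → $991.40 × 0.0148 = $14.67
State disability insurance: $2,677.80 × 0.0123 = $32.94
Employee stock purchase plan: $74.91
Total deductions = $160.67 + $107.11 + $583.22 + $96.40 + $48.20 + $14.67 + $32.94 + $74.91 = $1,118.12
Net pay = $2,677.80 − $1,118.12 = $1,559.68

$1,559.68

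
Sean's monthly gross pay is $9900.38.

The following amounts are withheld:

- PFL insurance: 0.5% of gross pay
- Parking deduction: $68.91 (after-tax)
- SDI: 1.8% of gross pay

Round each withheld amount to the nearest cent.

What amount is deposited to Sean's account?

$9603.76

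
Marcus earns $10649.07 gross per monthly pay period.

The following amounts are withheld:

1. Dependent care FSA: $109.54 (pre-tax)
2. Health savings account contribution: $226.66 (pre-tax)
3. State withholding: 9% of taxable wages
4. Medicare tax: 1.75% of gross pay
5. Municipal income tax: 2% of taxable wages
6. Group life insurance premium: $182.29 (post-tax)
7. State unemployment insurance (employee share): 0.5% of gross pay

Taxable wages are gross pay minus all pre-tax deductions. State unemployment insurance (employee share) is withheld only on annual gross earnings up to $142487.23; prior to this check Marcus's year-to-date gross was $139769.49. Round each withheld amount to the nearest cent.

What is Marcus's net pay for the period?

Dependent care FSA: $109.54
Health savings account contribution: $226.66
Pre-tax total = $109.54 + $226.66 = $336.20
Taxable wages = $10649.07 − $336.20 = $10312.87
Municipal income tax: $10312.87 × 0.02 = $206.26
State withholding: $10312.87 × 0.09 = $928.16
State unemployment insurance (employee share): only $142487.23 − $139769.49 = $2717.74 of this check is subject → $2717.74 × 0.005 = $13.59
Medicare tax: $10649.07 × 0.0175 = $186.36
Group life insurance premium: $182.29
Total deductions = $109.54 + $226.66 + $206.26 + $928.16 + $13.59 + $186.36 + $182.29 = $1852.86
Net pay = $10649.07 − $1852.86 = $8796.21

$8796.21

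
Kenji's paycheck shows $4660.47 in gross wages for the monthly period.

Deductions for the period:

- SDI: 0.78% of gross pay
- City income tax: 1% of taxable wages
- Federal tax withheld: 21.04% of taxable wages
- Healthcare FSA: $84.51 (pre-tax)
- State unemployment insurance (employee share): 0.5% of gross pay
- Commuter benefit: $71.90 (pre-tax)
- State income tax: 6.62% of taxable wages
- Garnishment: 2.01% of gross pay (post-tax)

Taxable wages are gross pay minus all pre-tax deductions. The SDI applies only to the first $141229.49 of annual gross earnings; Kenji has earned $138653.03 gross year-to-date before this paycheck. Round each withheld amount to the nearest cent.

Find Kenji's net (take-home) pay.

$3076.12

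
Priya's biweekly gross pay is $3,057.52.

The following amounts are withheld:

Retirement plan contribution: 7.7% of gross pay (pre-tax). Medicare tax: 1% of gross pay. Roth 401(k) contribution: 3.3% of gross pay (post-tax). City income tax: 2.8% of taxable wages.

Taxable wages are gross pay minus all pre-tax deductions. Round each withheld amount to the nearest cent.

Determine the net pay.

Retirement plan contribution: $3,057.52 × 0.077 = $235.43
Taxable wages = $3,057.52 − $235.43 = $2,822.09
City income tax: $2,822.09 × 0.028 = $79.02
Medicare tax: $3,057.52 × 0.01 = $30.58
Roth 401(k) contribution: $3,057.52 × 0.033 = $100.90
Total deductions = $235.43 + $79.02 + $30.58 + $100.90 = $445.93
Net pay = $3,057.52 − $445.93 = $2,611.59

$2,611.59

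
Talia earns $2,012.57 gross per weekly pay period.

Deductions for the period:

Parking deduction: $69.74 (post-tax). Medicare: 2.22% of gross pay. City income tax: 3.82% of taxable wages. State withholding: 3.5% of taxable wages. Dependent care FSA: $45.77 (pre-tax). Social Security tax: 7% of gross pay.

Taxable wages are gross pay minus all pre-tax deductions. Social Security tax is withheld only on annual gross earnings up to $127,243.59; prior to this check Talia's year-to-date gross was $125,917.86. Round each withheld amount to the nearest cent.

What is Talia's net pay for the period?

$1,615.61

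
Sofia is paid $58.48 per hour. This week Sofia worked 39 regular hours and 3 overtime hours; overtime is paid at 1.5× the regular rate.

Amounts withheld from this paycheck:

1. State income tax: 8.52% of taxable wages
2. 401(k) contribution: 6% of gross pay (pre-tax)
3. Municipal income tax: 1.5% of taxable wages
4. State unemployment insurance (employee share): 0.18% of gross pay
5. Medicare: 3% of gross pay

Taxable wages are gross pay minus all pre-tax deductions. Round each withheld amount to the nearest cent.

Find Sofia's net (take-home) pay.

$2,070.75

Regular pay: 39 × $58.48 = $2,280.72
Overtime pay: 3 × $58.48 × 1.5 = $263.16
Gross pay = $2,280.72 + $263.16 = $2,543.88
401(k) contribution: $2,543.88 × 0.06 = $152.63
Taxable wages = $2,543.88 − $152.63 = $2,391.25
State income tax: $2,391.25 × 0.0852 = $203.73
Municipal income tax: $2,391.25 × 0.015 = $35.87
Medicare: $2,543.88 × 0.03 = $76.32
State unemployment insurance (employee share): $2,543.88 × 0.0018 = $4.58
Total deductions = $152.63 + $203.73 + $35.87 + $76.32 + $4.58 = $473.13
Net pay = $2,543.88 − $473.13 = $2,070.75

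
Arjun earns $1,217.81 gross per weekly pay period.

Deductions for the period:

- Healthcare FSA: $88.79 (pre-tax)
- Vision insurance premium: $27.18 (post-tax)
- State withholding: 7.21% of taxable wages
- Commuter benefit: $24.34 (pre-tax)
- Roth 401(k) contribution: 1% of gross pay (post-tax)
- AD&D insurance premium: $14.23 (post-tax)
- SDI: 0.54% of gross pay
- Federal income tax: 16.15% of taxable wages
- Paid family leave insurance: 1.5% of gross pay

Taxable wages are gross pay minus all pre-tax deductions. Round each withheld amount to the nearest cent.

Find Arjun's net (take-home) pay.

$768.18

Healthcare FSA: $88.79
Commuter benefit: $24.34
Pre-tax total = $88.79 + $24.34 = $113.13
Taxable wages = $1,217.81 − $113.13 = $1,104.68
Federal income tax: $1,104.68 × 0.1615 = $178.41
State withholding: $1,104.68 × 0.0721 = $79.65
Paid family leave insurance: $1,217.81 × 0.015 = $18.27
SDI: $1,217.81 × 0.0054 = $6.58
Roth 401(k) contribution: $1,217.81 × 0.01 = $12.18
Vision insurance premium: $27.18
AD&D insurance premium: $14.23
Total deductions = $88.79 + $24.34 + $178.41 + $79.65 + $18.27 + $6.58 + $12.18 + $27.18 + $14.23 = $449.63
Net pay = $1,217.81 − $449.63 = $768.18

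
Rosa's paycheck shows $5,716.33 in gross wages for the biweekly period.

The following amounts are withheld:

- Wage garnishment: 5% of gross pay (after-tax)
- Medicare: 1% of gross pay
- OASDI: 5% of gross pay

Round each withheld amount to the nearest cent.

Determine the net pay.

$5,087.53

Medicare: $5,716.33 × 0.01 = $57.16
OASDI: $5,716.33 × 0.05 = $285.82
Wage garnishment: $5,716.33 × 0.05 = $285.82
Total deductions = $57.16 + $285.82 + $285.82 = $628.80
Net pay = $5,716.33 − $628.80 = $5,087.53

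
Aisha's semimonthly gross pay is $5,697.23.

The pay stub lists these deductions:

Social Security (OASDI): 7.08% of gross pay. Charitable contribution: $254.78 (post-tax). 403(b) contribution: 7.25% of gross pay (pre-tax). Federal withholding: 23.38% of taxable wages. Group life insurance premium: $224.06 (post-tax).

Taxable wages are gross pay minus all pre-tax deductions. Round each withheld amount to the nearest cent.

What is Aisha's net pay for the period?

$3,166.54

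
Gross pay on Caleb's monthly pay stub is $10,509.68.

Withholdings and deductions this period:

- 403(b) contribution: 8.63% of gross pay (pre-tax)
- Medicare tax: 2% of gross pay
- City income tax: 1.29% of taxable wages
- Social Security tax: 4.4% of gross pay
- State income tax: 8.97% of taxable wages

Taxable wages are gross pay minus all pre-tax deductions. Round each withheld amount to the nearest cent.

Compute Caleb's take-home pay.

$7,944.84

403(b) contribution: $10,509.68 × 0.0863 = $906.99
Taxable wages = $10,509.68 − $906.99 = $9,602.69
City income tax: $9,602.69 × 0.0129 = $123.87
State income tax: $9,602.69 × 0.0897 = $861.36
Social Security tax: $10,509.68 × 0.044 = $462.43
Medicare tax: $10,509.68 × 0.02 = $210.19
Total deductions = $906.99 + $123.87 + $861.36 + $462.43 + $210.19 = $2,564.84
Net pay = $10,509.68 − $2,564.84 = $7,944.84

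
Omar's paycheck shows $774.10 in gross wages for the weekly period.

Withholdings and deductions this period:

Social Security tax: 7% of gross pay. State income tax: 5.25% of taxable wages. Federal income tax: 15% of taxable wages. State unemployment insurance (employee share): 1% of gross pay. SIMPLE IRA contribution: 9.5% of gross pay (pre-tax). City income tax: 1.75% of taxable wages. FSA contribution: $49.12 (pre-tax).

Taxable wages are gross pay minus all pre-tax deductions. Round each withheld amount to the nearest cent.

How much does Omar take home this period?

SIMPLE IRA contribution: $774.10 × 0.095 = $73.54
FSA contribution: $49.12
Pre-tax total = $73.54 + $49.12 = $122.66
Taxable wages = $774.10 − $122.66 = $651.44
City income tax: $651.44 × 0.0175 = $11.40
State income tax: $651.44 × 0.0525 = $34.20
Federal income tax: $651.44 × 0.15 = $97.72
State unemployment insurance (employee share): $774.10 × 0.01 = $7.74
Social Security tax: $774.10 × 0.07 = $54.19
Total deductions = $73.54 + $49.12 + $11.40 + $34.20 + $97.72 + $7.74 + $54.19 = $327.91
Net pay = $774.10 − $327.91 = $446.19

$446.19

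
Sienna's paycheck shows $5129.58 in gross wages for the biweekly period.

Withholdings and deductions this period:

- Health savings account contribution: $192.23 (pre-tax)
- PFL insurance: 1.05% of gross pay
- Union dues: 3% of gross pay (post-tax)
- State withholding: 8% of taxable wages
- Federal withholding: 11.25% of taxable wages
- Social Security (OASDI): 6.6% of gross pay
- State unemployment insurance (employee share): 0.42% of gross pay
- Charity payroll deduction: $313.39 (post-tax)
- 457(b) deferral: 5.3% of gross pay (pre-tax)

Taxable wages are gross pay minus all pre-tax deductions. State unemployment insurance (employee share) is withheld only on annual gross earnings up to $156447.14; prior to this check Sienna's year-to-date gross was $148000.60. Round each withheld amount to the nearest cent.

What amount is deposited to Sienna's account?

457(b) deferral: $5129.58 × 0.053 = $271.87
Health savings account contribution: $192.23
Pre-tax total = $271.87 + $192.23 = $464.10
Taxable wages = $5129.58 − $464.10 = $4665.48
Federal withholding: $4665.48 × 0.1125 = $524.87
State withholding: $4665.48 × 0.08 = $373.24
Social Security (OASDI): $5129.58 × 0.066 = $338.55
State unemployment insurance (employee share): cap not yet reached, full $5129.58 is subject → $5129.58 × 0.0042 = $21.54
PFL insurance: $5129.58 × 0.0105 = $53.86
Union dues: $5129.58 × 0.03 = $153.89
Charity payroll deduction: $313.39
Total deductions = $271.87 + $192.23 + $524.87 + $373.24 + $338.55 + $21.54 + $53.86 + $153.89 + $313.39 = $2243.44
Net pay = $5129.58 − $2243.44 = $2886.14

$2886.14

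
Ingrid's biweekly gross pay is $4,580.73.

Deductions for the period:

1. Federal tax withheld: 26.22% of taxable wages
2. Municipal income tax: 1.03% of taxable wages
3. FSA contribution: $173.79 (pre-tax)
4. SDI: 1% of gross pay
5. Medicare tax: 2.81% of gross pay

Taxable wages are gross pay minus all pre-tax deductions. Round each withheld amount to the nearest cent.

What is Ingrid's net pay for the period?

FSA contribution: $173.79
Taxable wages = $4,580.73 − $173.79 = $4,406.94
Federal tax withheld: $4,406.94 × 0.2622 = $1,155.50
Municipal income tax: $4,406.94 × 0.0103 = $45.39
Medicare tax: $4,580.73 × 0.0281 = $128.72
SDI: $4,580.73 × 0.01 = $45.81
Total deductions = $173.79 + $1,155.50 + $45.39 + $128.72 + $45.81 = $1,549.21
Net pay = $4,580.73 − $1,549.21 = $3,031.52

$3,031.52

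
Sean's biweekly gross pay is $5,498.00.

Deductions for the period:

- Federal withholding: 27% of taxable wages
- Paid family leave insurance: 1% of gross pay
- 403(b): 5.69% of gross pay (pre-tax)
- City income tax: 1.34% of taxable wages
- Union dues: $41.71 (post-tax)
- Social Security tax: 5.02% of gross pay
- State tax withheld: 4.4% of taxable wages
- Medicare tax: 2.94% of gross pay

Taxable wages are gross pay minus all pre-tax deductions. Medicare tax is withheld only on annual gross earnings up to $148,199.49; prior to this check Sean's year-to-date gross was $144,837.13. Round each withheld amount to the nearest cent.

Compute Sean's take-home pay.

403(b): $5,498.00 × 0.0569 = $312.84
Taxable wages = $5,498.00 − $312.84 = $5,185.16
State tax withheld: $5,185.16 × 0.044 = $228.15
Federal withholding: $5,185.16 × 0.27 = $1,399.99
City income tax: $5,185.16 × 0.0134 = $69.48
Paid family leave insurance: $5,498.00 × 0.01 = $54.98
Social Security tax: $5,498.00 × 0.0502 = $276.00
Medicare tax: only $148,199.49 − $144,837.13 = $3,362.36 of this check is subject → $3,362.36 × 0.0294 = $98.85
Union dues: $41.71
Total deductions = $312.84 + $228.15 + $1,399.99 + $69.48 + $54.98 + $276.00 + $98.85 + $41.71 = $2,482.00
Net pay = $5,498.00 − $2,482.00 = $3,016.00

$3,016.00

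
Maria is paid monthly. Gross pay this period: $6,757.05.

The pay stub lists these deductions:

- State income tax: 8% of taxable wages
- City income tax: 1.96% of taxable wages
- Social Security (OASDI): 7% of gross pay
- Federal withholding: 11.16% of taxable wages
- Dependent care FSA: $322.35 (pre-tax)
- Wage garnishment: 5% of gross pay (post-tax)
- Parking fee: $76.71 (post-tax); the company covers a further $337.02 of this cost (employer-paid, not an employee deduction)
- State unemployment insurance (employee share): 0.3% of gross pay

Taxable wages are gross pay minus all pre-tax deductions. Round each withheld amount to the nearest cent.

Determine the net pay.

Dependent care FSA: $322.35
Taxable wages = $6,757.05 − $322.35 = $6,434.70
State income tax: $6,434.70 × 0.08 = $514.78
Federal withholding: $6,434.70 × 0.1116 = $718.11
City income tax: $6,434.70 × 0.0196 = $126.12
Social Security (OASDI): $6,757.05 × 0.07 = $472.99
State unemployment insurance (employee share): $6,757.05 × 0.003 = $20.27
Wage garnishment: $6,757.05 × 0.05 = $337.85
Parking fee: $76.71
(Employer's $337.02 toward parking fee is not withheld from the employee.)
Total deductions = $322.35 + $514.78 + $718.11 + $126.12 + $472.99 + $20.27 + $337.85 + $76.71 = $2,589.18
Net pay = $6,757.05 − $2,589.18 = $4,167.87

$4,167.87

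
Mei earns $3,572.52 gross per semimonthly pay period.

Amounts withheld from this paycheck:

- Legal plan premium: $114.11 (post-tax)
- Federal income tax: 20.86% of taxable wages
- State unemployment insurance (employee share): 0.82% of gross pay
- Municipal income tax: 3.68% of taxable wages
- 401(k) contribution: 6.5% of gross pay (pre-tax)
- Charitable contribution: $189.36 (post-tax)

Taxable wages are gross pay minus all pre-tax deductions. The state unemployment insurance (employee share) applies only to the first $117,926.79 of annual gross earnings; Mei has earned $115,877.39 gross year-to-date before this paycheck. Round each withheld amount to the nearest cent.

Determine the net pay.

$2,200.32

401(k) contribution: $3,572.52 × 0.065 = $232.21
Taxable wages = $3,572.52 − $232.21 = $3,340.31
Municipal income tax: $3,340.31 × 0.0368 = $122.92
Federal income tax: $3,340.31 × 0.2086 = $696.79
State unemployment insurance (employee share): only $117,926.79 − $115,877.39 = $2,049.40 of this check is subject → $2,049.40 × 0.0082 = $16.81
Legal plan premium: $114.11
Charitable contribution: $189.36
Total deductions = $232.21 + $122.92 + $696.79 + $16.81 + $114.11 + $189.36 = $1,372.20
Net pay = $3,572.52 − $1,372.20 = $2,200.32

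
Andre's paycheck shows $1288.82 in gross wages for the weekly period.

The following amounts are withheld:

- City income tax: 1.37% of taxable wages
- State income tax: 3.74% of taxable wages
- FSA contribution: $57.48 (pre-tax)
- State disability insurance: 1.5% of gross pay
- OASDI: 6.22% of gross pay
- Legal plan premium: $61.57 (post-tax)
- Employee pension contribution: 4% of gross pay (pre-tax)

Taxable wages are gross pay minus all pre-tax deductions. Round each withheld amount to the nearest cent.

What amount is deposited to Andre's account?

$958.45

FSA contribution: $57.48
Employee pension contribution: $1288.82 × 0.04 = $51.55
Pre-tax total = $57.48 + $51.55 = $109.03
Taxable wages = $1288.82 − $109.03 = $1179.79
State income tax: $1179.79 × 0.0374 = $44.12
City income tax: $1179.79 × 0.0137 = $16.16
OASDI: $1288.82 × 0.0622 = $80.16
State disability insurance: $1288.82 × 0.015 = $19.33
Legal plan premium: $61.57
Total deductions = $57.48 + $51.55 + $44.12 + $16.16 + $80.16 + $19.33 + $61.57 = $330.37
Net pay = $1288.82 − $330.37 = $958.45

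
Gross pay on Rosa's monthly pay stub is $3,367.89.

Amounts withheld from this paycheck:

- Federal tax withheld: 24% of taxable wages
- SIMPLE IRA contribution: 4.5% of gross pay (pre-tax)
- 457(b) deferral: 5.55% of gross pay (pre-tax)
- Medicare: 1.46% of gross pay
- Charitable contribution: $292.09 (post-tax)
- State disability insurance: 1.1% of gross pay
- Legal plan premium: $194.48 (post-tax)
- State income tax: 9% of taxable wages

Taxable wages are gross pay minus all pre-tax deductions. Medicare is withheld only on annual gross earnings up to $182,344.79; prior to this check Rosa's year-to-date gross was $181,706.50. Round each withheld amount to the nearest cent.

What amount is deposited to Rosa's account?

$1,496.76

SIMPLE IRA contribution: $3,367.89 × 0.045 = $151.56
457(b) deferral: $3,367.89 × 0.0555 = $186.92
Pre-tax total = $151.56 + $186.92 = $338.48
Taxable wages = $3,367.89 − $338.48 = $3,029.41
State income tax: $3,029.41 × 0.09 = $272.65
Federal tax withheld: $3,029.41 × 0.24 = $727.06
State disability insurance: $3,367.89 × 0.011 = $37.05
Medicare: only $182,344.79 − $181,706.50 = $638.29 of this check is subject → $638.29 × 0.0146 = $9.32
Charitable contribution: $292.09
Legal plan premium: $194.48
Total deductions = $151.56 + $186.92 + $272.65 + $727.06 + $37.05 + $9.32 + $292.09 + $194.48 = $1,871.13
Net pay = $3,367.89 − $1,871.13 = $1,496.76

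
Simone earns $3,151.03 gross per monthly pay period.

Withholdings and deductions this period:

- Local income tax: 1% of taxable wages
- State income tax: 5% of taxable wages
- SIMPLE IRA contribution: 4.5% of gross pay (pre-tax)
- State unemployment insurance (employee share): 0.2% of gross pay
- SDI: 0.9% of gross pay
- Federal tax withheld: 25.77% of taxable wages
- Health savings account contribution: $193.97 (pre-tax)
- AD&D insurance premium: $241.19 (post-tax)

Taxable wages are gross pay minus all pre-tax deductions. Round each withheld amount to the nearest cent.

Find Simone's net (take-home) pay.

$1,645.01

SIMPLE IRA contribution: $3,151.03 × 0.045 = $141.80
Health savings account contribution: $193.97
Pre-tax total = $141.80 + $193.97 = $335.77
Taxable wages = $3,151.03 − $335.77 = $2,815.26
State income tax: $2,815.26 × 0.05 = $140.76
Local income tax: $2,815.26 × 0.01 = $28.15
Federal tax withheld: $2,815.26 × 0.2577 = $725.49
State unemployment insurance (employee share): $3,151.03 × 0.002 = $6.30
SDI: $3,151.03 × 0.009 = $28.36
AD&D insurance premium: $241.19
Total deductions = $141.80 + $193.97 + $140.76 + $28.15 + $725.49 + $6.30 + $28.36 + $241.19 = $1,506.02
Net pay = $3,151.03 − $1,506.02 = $1,645.01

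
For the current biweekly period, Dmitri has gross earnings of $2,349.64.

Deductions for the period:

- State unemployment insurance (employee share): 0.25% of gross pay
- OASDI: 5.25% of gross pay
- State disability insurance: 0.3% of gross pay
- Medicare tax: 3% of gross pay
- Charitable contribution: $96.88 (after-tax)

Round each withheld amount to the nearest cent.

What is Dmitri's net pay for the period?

$2,045.99

Medicare tax: $2,349.64 × 0.03 = $70.49
State unemployment insurance (employee share): $2,349.64 × 0.0025 = $5.87
OASDI: $2,349.64 × 0.0525 = $123.36
State disability insurance: $2,349.64 × 0.003 = $7.05
Charitable contribution: $96.88
Total deductions = $70.49 + $5.87 + $123.36 + $7.05 + $96.88 = $303.65
Net pay = $2,349.64 − $303.65 = $2,045.99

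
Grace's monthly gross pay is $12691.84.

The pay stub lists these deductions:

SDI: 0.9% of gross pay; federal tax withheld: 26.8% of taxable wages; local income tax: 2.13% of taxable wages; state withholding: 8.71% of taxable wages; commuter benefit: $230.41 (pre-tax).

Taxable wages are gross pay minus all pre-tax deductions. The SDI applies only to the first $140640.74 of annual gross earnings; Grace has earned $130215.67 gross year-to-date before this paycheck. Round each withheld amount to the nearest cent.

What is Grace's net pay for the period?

$7677.12

Commuter benefit: $230.41
Taxable wages = $12691.84 − $230.41 = $12461.43
State withholding: $12461.43 × 0.0871 = $1085.39
Local income tax: $12461.43 × 0.0213 = $265.43
Federal tax withheld: $12461.43 × 0.268 = $3339.66
SDI: only $140640.74 − $130215.67 = $10425.07 of this check is subject → $10425.07 × 0.009 = $93.83
Total deductions = $230.41 + $1085.39 + $265.43 + $3339.66 + $93.83 = $5014.72
Net pay = $12691.84 − $5014.72 = $7677.12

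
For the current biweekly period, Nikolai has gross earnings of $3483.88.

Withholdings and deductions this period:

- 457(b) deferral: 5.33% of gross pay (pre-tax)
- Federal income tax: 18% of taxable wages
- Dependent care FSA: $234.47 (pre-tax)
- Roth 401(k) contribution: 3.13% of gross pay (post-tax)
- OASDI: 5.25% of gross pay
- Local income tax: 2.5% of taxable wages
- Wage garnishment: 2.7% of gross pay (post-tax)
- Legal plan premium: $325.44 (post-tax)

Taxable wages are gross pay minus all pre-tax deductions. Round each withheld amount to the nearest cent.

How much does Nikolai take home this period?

Dependent care FSA: $234.47
457(b) deferral: $3483.88 × 0.0533 = $185.69
Pre-tax total = $234.47 + $185.69 = $420.16
Taxable wages = $3483.88 − $420.16 = $3063.72
Local income tax: $3063.72 × 0.025 = $76.59
Federal income tax: $3063.72 × 0.18 = $551.47
OASDI: $3483.88 × 0.0525 = $182.90
Legal plan premium: $325.44
Wage garnishment: $3483.88 × 0.027 = $94.06
Roth 401(k) contribution: $3483.88 × 0.0313 = $109.05
Total deductions = $234.47 + $185.69 + $76.59 + $551.47 + $182.90 + $325.44 + $94.06 + $109.05 = $1759.67
Net pay = $3483.88 − $1759.67 = $1724.21

$1724.21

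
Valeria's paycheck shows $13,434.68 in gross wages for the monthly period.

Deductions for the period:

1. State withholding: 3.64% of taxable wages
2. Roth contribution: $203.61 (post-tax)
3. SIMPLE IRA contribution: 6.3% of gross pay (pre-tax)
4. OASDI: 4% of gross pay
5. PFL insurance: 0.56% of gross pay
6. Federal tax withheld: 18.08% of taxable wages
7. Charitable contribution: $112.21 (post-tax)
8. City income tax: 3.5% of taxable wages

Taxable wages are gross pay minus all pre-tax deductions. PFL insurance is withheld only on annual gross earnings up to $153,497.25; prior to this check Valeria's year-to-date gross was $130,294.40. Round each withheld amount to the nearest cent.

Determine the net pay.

SIMPLE IRA contribution: $13,434.68 × 0.063 = $846.38
Taxable wages = $13,434.68 − $846.38 = $12,588.30
City income tax: $12,588.30 × 0.035 = $440.59
State withholding: $12,588.30 × 0.0364 = $458.21
Federal tax withheld: $12,588.30 × 0.1808 = $2,275.96
PFL insurance: cap not yet reached, full $13,434.68 is subject → $13,434.68 × 0.0056 = $75.23
OASDI: $13,434.68 × 0.04 = $537.39
Charitable contribution: $112.21
Roth contribution: $203.61
Total deductions = $846.38 + $440.59 + $458.21 + $2,275.96 + $75.23 + $537.39 + $112.21 + $203.61 = $4,949.58
Net pay = $13,434.68 − $4,949.58 = $8,485.10

$8,485.10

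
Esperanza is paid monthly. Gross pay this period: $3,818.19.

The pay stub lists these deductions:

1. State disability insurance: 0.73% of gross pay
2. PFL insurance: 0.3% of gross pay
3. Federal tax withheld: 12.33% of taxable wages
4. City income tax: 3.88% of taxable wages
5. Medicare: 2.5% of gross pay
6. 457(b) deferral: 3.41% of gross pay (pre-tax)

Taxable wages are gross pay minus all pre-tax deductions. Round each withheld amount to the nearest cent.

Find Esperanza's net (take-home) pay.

457(b) deferral: $3,818.19 × 0.0341 = $130.20
Taxable wages = $3,818.19 − $130.20 = $3,687.99
Federal tax withheld: $3,687.99 × 0.1233 = $454.73
City income tax: $3,687.99 × 0.0388 = $143.09
PFL insurance: $3,818.19 × 0.003 = $11.45
State disability insurance: $3,818.19 × 0.0073 = $27.87
Medicare: $3,818.19 × 0.025 = $95.45
Total deductions = $130.20 + $454.73 + $143.09 + $11.45 + $27.87 + $95.45 = $862.79
Net pay = $3,818.19 − $862.79 = $2,955.40

$2,955.40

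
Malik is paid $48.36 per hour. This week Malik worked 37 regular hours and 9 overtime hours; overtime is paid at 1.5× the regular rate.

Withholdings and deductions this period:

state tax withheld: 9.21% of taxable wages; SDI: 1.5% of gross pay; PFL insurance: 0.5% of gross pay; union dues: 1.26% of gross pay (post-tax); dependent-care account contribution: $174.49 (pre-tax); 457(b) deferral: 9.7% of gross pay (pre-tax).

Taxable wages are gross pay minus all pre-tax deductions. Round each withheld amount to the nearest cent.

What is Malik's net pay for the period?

$1,764.15

Regular pay: 37 × $48.36 = $1,789.32
Overtime pay: 9 × $48.36 × 1.5 = $652.86
Gross pay = $1,789.32 + $652.86 = $2,442.18
Dependent-care account contribution: $174.49
457(b) deferral: $2,442.18 × 0.097 = $236.89
Pre-tax total = $174.49 + $236.89 = $411.38
Taxable wages = $2,442.18 − $411.38 = $2,030.80
State tax withheld: $2,030.80 × 0.0921 = $187.04
SDI: $2,442.18 × 0.015 = $36.63
PFL insurance: $2,442.18 × 0.005 = $12.21
Union dues: $2,442.18 × 0.0126 = $30.77
Total deductions = $174.49 + $236.89 + $187.04 + $36.63 + $12.21 + $30.77 = $678.03
Net pay = $2,442.18 − $678.03 = $1,764.15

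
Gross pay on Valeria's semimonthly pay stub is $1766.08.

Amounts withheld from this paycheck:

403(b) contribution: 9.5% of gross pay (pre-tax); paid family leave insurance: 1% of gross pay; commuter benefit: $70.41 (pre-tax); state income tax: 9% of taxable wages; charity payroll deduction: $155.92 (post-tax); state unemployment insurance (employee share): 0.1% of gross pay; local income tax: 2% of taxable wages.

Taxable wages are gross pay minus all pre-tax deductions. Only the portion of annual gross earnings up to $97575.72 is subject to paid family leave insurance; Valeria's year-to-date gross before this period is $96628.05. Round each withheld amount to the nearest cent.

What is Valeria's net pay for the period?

$1192.65

Commuter benefit: $70.41
403(b) contribution: $1766.08 × 0.095 = $167.78
Pre-tax total = $70.41 + $167.78 = $238.19
Taxable wages = $1766.08 − $238.19 = $1527.89
Local income tax: $1527.89 × 0.02 = $30.56
State income tax: $1527.89 × 0.09 = $137.51
Paid family leave insurance: only $97575.72 − $96628.05 = $947.67 of this check is subject → $947.67 × 0.01 = $9.48
State unemployment insurance (employee share): $1766.08 × 0.001 = $1.77
Charity payroll deduction: $155.92
Total deductions = $70.41 + $167.78 + $30.56 + $137.51 + $9.48 + $1.77 + $155.92 = $573.43
Net pay = $1766.08 − $573.43 = $1192.65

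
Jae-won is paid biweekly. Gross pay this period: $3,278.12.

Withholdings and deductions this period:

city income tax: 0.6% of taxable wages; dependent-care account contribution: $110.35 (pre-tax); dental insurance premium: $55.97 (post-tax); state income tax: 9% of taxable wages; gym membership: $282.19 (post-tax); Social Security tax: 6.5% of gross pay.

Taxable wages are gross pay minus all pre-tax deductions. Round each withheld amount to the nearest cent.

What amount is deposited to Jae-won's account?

Dependent-care account contribution: $110.35
Taxable wages = $3,278.12 − $110.35 = $3,167.77
City income tax: $3,167.77 × 0.006 = $19.01
State income tax: $3,167.77 × 0.09 = $285.10
Social Security tax: $3,278.12 × 0.065 = $213.08
Gym membership: $282.19
Dental insurance premium: $55.97
Total deductions = $110.35 + $19.01 + $285.10 + $213.08 + $282.19 + $55.97 = $965.70
Net pay = $3,278.12 − $965.70 = $2,312.42

$2,312.42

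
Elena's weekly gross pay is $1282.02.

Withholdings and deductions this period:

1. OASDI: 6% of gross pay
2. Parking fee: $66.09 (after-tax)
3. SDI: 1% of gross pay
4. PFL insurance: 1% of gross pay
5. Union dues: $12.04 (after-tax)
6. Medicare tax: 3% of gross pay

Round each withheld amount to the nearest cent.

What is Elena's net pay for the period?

$1062.87

Medicare tax: $1282.02 × 0.03 = $38.46
SDI: $1282.02 × 0.01 = $12.82
PFL insurance: $1282.02 × 0.01 = $12.82
OASDI: $1282.02 × 0.06 = $76.92
Union dues: $12.04
Parking fee: $66.09
Total deductions = $38.46 + $12.82 + $12.82 + $76.92 + $12.04 + $66.09 = $219.15
Net pay = $1282.02 − $219.15 = $1062.87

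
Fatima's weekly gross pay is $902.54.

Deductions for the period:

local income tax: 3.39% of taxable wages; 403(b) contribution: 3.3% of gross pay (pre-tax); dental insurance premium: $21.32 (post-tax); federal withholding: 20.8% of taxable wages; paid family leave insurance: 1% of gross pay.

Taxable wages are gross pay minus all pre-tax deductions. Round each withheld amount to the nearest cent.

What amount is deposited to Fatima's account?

$631.29

403(b) contribution: $902.54 × 0.033 = $29.78
Taxable wages = $902.54 − $29.78 = $872.76
Local income tax: $872.76 × 0.0339 = $29.59
Federal withholding: $872.76 × 0.208 = $181.53
Paid family leave insurance: $902.54 × 0.01 = $9.03
Dental insurance premium: $21.32
Total deductions = $29.78 + $29.59 + $181.53 + $9.03 + $21.32 = $271.25
Net pay = $902.54 − $271.25 = $631.29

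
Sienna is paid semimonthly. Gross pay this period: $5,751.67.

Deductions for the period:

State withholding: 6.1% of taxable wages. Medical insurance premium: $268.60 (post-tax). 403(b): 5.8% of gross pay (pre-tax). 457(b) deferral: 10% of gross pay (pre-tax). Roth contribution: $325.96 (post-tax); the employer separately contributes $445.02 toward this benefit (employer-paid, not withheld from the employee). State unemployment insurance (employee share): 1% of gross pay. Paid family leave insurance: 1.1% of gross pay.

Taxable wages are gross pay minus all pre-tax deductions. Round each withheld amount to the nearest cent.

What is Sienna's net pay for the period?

$3,832.13

403(b): $5,751.67 × 0.058 = $333.60
457(b) deferral: $5,751.67 × 0.1 = $575.17
Pre-tax total = $333.60 + $575.17 = $908.77
Taxable wages = $5,751.67 − $908.77 = $4,842.90
State withholding: $4,842.90 × 0.061 = $295.42
Paid family leave insurance: $5,751.67 × 0.011 = $63.27
State unemployment insurance (employee share): $5,751.67 × 0.01 = $57.52
Medical insurance premium: $268.60
Roth contribution: $325.96
(Employer's $445.02 toward Roth contribution is not withheld from the employee.)
Total deductions = $333.60 + $575.17 + $295.42 + $63.27 + $57.52 + $268.60 + $325.96 = $1,919.54
Net pay = $5,751.67 − $1,919.54 = $3,832.13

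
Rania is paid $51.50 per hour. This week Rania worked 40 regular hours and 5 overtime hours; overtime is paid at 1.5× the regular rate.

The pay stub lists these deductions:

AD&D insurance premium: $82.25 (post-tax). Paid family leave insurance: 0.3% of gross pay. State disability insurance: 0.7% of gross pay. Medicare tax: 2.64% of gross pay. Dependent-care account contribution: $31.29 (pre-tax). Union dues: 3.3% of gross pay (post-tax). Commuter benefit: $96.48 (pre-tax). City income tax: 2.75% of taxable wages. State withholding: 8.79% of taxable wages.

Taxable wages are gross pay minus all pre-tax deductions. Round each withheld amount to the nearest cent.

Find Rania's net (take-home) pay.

Regular pay: 40 × $51.50 = $2060.00
Overtime pay: 5 × $51.50 × 1.5 = $386.25
Gross pay = $2060.00 + $386.25 = $2446.25
Commuter benefit: $96.48
Dependent-care account contribution: $31.29
Pre-tax total = $96.48 + $31.29 = $127.77
Taxable wages = $2446.25 − $127.77 = $2318.48
State withholding: $2318.48 × 0.0879 = $203.79
City income tax: $2318.48 × 0.0275 = $63.76
Medicare tax: $2446.25 × 0.0264 = $64.58
Paid family leave insurance: $2446.25 × 0.003 = $7.34
State disability insurance: $2446.25 × 0.007 = $17.12
Union dues: $2446.25 × 0.033 = $80.73
AD&D insurance premium: $82.25
Total deductions = $96.48 + $31.29 + $203.79 + $63.76 + $64.58 + $7.34 + $17.12 + $80.73 + $82.25 = $647.34
Net pay = $2446.25 − $647.34 = $1798.91

$1798.91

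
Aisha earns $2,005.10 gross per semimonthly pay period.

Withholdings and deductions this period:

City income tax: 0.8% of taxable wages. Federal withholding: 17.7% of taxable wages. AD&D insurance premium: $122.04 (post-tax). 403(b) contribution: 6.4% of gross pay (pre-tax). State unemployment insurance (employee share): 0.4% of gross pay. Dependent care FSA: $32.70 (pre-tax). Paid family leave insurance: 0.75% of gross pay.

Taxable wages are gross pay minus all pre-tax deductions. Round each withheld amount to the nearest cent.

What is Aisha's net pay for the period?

$1,357.82

Dependent care FSA: $32.70
403(b) contribution: $2,005.10 × 0.064 = $128.33
Pre-tax total = $32.70 + $128.33 = $161.03
Taxable wages = $2,005.10 − $161.03 = $1,844.07
Federal withholding: $1,844.07 × 0.177 = $326.40
City income tax: $1,844.07 × 0.008 = $14.75
Paid family leave insurance: $2,005.10 × 0.0075 = $15.04
State unemployment insurance (employee share): $2,005.10 × 0.004 = $8.02
AD&D insurance premium: $122.04
Total deductions = $32.70 + $128.33 + $326.40 + $14.75 + $15.04 + $8.02 + $122.04 = $647.28
Net pay = $2,005.10 − $647.28 = $1,357.82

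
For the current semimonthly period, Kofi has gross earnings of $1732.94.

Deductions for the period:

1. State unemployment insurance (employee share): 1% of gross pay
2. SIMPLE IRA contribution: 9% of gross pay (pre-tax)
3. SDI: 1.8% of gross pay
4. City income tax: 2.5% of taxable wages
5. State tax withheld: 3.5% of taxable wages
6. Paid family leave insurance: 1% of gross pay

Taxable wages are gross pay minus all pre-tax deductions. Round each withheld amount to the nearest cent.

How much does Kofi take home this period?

$1416.52

SIMPLE IRA contribution: $1732.94 × 0.09 = $155.96
Taxable wages = $1732.94 − $155.96 = $1576.98
City income tax: $1576.98 × 0.025 = $39.42
State tax withheld: $1576.98 × 0.035 = $55.19
State unemployment insurance (employee share): $1732.94 × 0.01 = $17.33
SDI: $1732.94 × 0.018 = $31.19
Paid family leave insurance: $1732.94 × 0.01 = $17.33
Total deductions = $155.96 + $39.42 + $55.19 + $17.33 + $31.19 + $17.33 = $316.42
Net pay = $1732.94 − $316.42 = $1416.52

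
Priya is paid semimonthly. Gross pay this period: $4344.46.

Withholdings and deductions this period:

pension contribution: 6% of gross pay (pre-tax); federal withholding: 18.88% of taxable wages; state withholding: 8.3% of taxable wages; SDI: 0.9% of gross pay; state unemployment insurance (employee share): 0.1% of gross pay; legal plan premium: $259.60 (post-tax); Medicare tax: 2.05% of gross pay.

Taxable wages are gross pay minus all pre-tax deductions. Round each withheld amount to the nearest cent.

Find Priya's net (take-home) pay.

$2581.72

Pension contribution: $4344.46 × 0.06 = $260.67
Taxable wages = $4344.46 − $260.67 = $4083.79
Federal withholding: $4083.79 × 0.1888 = $771.02
State withholding: $4083.79 × 0.083 = $338.95
SDI: $4344.46 × 0.009 = $39.10
State unemployment insurance (employee share): $4344.46 × 0.001 = $4.34
Medicare tax: $4344.46 × 0.0205 = $89.06
Legal plan premium: $259.60
Total deductions = $260.67 + $771.02 + $338.95 + $39.10 + $4.34 + $89.06 + $259.60 = $1762.74
Net pay = $4344.46 − $1762.74 = $2581.72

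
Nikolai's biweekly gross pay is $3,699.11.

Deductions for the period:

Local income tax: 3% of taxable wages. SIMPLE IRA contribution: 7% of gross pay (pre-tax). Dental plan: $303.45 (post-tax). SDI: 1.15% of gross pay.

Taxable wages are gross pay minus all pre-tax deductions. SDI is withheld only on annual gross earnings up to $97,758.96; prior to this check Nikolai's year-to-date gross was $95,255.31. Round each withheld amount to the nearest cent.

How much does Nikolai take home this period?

$3,004.72

SIMPLE IRA contribution: $3,699.11 × 0.07 = $258.94
Taxable wages = $3,699.11 − $258.94 = $3,440.17
Local income tax: $3,440.17 × 0.03 = $103.21
SDI: only $97,758.96 − $95,255.31 = $2,503.65 of this check is subject → $2,503.65 × 0.0115 = $28.79
Dental plan: $303.45
Total deductions = $258.94 + $103.21 + $28.79 + $303.45 = $694.39
Net pay = $3,699.11 − $694.39 = $3,004.72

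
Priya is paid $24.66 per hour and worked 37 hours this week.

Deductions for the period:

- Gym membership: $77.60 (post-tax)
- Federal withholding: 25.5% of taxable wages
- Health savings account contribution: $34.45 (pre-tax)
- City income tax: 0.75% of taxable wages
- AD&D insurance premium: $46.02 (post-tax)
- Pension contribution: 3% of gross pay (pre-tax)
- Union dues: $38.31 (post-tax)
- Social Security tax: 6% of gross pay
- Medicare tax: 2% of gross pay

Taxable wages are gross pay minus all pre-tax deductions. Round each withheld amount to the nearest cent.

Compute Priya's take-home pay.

Gross pay: 37 × $24.66 = $912.42
Health savings account contribution: $34.45
Pension contribution: $912.42 × 0.03 = $27.37
Pre-tax total = $34.45 + $27.37 = $61.82
Taxable wages = $912.42 − $61.82 = $850.60
Federal withholding: $850.60 × 0.255 = $216.90
City income tax: $850.60 × 0.0075 = $6.38
Medicare tax: $912.42 × 0.02 = $18.25
Social Security tax: $912.42 × 0.06 = $54.75
Union dues: $38.31
AD&D insurance premium: $46.02
Gym membership: $77.60
Total deductions = $34.45 + $27.37 + $216.90 + $6.38 + $18.25 + $54.75 + $38.31 + $46.02 + $77.60 = $520.03
Net pay = $912.42 − $520.03 = $392.39

$392.39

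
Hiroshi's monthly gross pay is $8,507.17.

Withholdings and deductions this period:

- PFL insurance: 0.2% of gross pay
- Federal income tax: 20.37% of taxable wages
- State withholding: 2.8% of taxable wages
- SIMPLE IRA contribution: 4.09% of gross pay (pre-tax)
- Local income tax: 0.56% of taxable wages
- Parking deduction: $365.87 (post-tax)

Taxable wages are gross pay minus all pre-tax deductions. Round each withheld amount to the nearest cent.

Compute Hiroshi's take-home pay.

$5,840.16

SIMPLE IRA contribution: $8,507.17 × 0.0409 = $347.94
Taxable wages = $8,507.17 − $347.94 = $8,159.23
Local income tax: $8,159.23 × 0.0056 = $45.69
State withholding: $8,159.23 × 0.028 = $228.46
Federal income tax: $8,159.23 × 0.2037 = $1,662.04
PFL insurance: $8,507.17 × 0.002 = $17.01
Parking deduction: $365.87
Total deductions = $347.94 + $45.69 + $228.46 + $1,662.04 + $17.01 + $365.87 = $2,667.01
Net pay = $8,507.17 − $2,667.01 = $5,840.16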